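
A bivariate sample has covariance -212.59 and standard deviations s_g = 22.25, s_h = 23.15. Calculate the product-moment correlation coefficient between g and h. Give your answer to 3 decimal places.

-0.413

r = Cov(g,h) / (s_g · s_h) = -212.59 / (22.25 × 23.15)
  = -212.59 / 515.0875 ≈ -0.413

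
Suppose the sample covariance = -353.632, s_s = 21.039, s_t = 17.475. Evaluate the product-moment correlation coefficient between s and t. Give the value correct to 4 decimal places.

-0.9619

r = Cov(s,t) / (s_s · s_t) = -353.632 / (21.039 × 17.475)
  = -353.632 / 367.6565 ≈ -0.9619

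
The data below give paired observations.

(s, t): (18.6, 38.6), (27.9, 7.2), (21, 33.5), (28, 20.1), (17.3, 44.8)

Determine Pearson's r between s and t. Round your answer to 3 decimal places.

n = 5, Σs = 112.8, Σt = 144.2, Σs² = 2648.66, Σt² = 5075.1, Σst = 2960.18
nΣst − ΣsΣt = 14800.9 − 16265.76 = -1464.86
nΣs² − (Σs)² = 13243.3 − 12723.84 = 519.46; nΣt² − (Σt)² = 25375.5 − 20793.64 = 4581.86
r = -1464.86 / √(519.46 × 4581.86) = -1464.86 / 1542.7550 ≈ -0.950

-0.950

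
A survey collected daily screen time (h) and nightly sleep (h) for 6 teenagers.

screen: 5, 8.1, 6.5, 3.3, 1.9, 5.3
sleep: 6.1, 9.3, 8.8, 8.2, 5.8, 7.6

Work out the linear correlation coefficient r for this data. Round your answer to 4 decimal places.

0.7372

n = 6, Σx = 30.1, Σy = 45.8, Σx² = 175.45, Σy² = 359.78, Σxy = 241.39
nΣxy − ΣxΣy = 1448.34 − 1378.58 = 69.76
nΣx² − (Σx)² = 1052.7 − 906.01 = 146.69; nΣy² − (Σy)² = 2158.68 − 2097.64 = 61.04
r = 69.76 / √(146.69 × 61.04) = 69.76 / 94.6254 ≈ 0.7372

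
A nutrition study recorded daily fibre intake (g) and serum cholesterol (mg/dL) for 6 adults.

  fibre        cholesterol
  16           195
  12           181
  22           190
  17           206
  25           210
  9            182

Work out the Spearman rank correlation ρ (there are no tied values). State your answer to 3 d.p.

0.771

Rank fibre: 3, 2, 5, 4, 6, 1
Rank cholesterol: 4, 1, 3, 5, 6, 2
d = rank(fibre) − rank(cholesterol): -1, 1, 2, -1, 0, -1; Σd² = 8
ρ = 1 − 6Σd² / [n(n²−1)] = 1 − 6×8 / (6×35) = 1 − 48/210 ≈ 0.771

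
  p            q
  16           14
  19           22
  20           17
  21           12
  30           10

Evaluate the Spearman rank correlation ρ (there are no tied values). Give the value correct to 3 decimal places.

-0.700

Rank p: 1, 2, 3, 4, 5
Rank q: 3, 5, 4, 2, 1
d = rank(p) − rank(q): -2, -3, -1, 2, 4; Σd² = 34
ρ = 1 − 6Σd² / [n(n²−1)] = 1 − 6×34 / (5×24) = 1 − 204/120 ≈ -0.700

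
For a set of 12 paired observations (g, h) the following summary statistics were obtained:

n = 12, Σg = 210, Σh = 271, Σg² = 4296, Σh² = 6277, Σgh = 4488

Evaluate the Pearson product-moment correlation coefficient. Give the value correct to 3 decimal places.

r = (nΣgh − ΣgΣh) / √[(nΣg² − (Σg)²)(nΣh² − (Σh)²)]
Numerator: 12×4488 − 210×271 = -3054
Denominator: √[(51552 − 44100)(75324 − 73441)] = √[7452 × 1883] = 3745.9466
r = -3054 / 3745.9466 ≈ -0.815

-0.815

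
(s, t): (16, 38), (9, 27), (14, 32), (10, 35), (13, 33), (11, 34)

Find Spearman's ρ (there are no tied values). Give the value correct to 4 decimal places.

0.4286

Rank s: 6, 1, 5, 2, 4, 3
Rank t: 6, 1, 2, 5, 3, 4
d = rank(s) − rank(t): 0, 0, 3, -3, 1, -1; Σd² = 20
ρ = 1 − 6Σd² / [n(n²−1)] = 1 − 6×20 / (6×35) = 1 − 120/210 ≈ 0.4286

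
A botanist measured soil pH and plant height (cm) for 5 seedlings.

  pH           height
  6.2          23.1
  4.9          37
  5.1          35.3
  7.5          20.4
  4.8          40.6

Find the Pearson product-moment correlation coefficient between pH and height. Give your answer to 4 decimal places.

-0.9467

n = 5, Σx = 28.5, Σy = 156.4, Σx² = 167.75, Σy² = 5213.22, Σxy = 852.43
nΣxy − ΣxΣy = 4262.15 − 4457.4 = -195.25
nΣx² − (Σx)² = 838.75 − 812.25 = 26.5; nΣy² − (Σy)² = 26066.1 − 24460.96 = 1605.14
r = -195.25 / √(26.5 × 1605.14) = -195.25 / 206.2431 ≈ -0.9467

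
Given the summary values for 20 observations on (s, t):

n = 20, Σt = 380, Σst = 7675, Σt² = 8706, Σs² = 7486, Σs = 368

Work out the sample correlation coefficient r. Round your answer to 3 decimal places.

r = (nΣst − ΣsΣt) / √[(nΣs² − (Σs)²)(nΣt² − (Σt)²)]
Numerator: 20×7675 − 368×380 = 13660
Denominator: √[(149720 − 135424)(174120 − 144400)] = √[14296 × 29720] = 20612.5476
r = 13660 / 20612.5476 ≈ 0.663

0.663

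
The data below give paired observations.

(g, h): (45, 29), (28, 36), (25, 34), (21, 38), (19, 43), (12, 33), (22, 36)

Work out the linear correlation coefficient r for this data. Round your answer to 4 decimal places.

-0.5655

n = 7, Σg = 172, Σh = 249, Σg² = 4864, Σh² = 8971, Σgh = 5966
nΣgh − ΣgΣh = 41762 − 42828 = -1066
nΣg² − (Σg)² = 34048 − 29584 = 4464; nΣh² − (Σh)² = 62797 − 62001 = 796
r = -1066 / √(4464 × 796) = -1066 / 1885.0316 ≈ -0.5655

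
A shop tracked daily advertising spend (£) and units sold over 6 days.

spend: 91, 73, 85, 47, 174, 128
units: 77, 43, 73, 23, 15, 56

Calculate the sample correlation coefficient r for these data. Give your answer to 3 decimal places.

n = 6, Σx = 598, Σy = 287, Σx² = 69704, Σy² = 16997, Σxy = 27210
nΣxy − ΣxΣy = 163260 − 171626 = -8366
nΣx² − (Σx)² = 418224 − 357604 = 60620; nΣy² − (Σy)² = 101982 − 82369 = 19613
r = -8366 / √(60620 × 19613) = -8366 / 34481.0101 ≈ -0.243

-0.243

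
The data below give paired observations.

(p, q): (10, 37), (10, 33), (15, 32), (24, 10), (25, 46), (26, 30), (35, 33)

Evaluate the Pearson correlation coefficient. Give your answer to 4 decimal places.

-0.1195

n = 7, Σp = 145, Σq = 221, Σp² = 3527, Σq² = 7687, Σpq = 4505
nΣpq − ΣpΣq = 31535 − 32045 = -510
nΣp² − (Σp)² = 24689 − 21025 = 3664; nΣq² − (Σq)² = 53809 − 48841 = 4968
r = -510 / √(3664 × 4968) = -510 / 4266.4683 ≈ -0.1195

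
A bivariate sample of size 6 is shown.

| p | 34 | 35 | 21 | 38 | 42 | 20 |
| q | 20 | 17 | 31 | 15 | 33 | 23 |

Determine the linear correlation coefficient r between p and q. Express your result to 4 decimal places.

-0.1777

n = 6, Σp = 190, Σq = 139, Σp² = 6430, Σq² = 3493, Σpq = 4342
nΣpq − ΣpΣq = 26052 − 26410 = -358
nΣp² − (Σp)² = 38580 − 36100 = 2480; nΣq² − (Σq)² = 20958 − 19321 = 1637
r = -358 / √(2480 × 1637) = -358 / 2014.8846 ≈ -0.1777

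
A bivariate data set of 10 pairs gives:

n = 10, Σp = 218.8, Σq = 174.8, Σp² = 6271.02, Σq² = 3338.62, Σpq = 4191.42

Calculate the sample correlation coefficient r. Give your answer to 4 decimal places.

r = (nΣpq − ΣpΣq) / √[(nΣp² − (Σp)²)(nΣq² − (Σq)²)]
Numerator: 10×4191.42 − 218.8×174.8 = 3667.96
Denominator: √[(62710.2 − 47873.44)(33386.2 − 30555.04)] = √[14836.76 × 2831.16] = 6481.1451
r = 3667.96 / 6481.1451 ≈ 0.5659

0.5659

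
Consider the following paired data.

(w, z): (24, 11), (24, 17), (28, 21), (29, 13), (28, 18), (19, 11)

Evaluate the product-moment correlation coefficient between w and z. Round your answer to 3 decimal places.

n = 6, Σw = 152, Σz = 91, Σw² = 3922, Σz² = 1465, Σwz = 2350
nΣwz − ΣwΣz = 14100 − 13832 = 268
nΣw² − (Σw)² = 23532 − 23104 = 428; nΣz² − (Σz)² = 8790 − 8281 = 509
r = 268 / √(428 × 509) = 268 / 466.7462 ≈ 0.574

0.574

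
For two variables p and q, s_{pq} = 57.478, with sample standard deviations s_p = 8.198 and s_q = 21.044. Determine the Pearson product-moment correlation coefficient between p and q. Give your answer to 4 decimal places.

0.3332

r = Cov(p,q) / (s_p · s_q) = 57.478 / (8.198 × 21.044)
  = 57.478 / 172.5187 ≈ 0.3332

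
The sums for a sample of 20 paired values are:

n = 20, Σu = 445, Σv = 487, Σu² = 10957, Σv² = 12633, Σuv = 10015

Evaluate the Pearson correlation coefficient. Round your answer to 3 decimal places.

r = (nΣuv − ΣuΣv) / √[(nΣu² − (Σu)²)(nΣv² − (Σv)²)]
Numerator: 20×10015 − 445×487 = -16415
Denominator: √[(219140 − 198025)(252660 − 237169)] = √[21115 × 15491] = 18085.6978
r = -16415 / 18085.6978 ≈ -0.908

-0.908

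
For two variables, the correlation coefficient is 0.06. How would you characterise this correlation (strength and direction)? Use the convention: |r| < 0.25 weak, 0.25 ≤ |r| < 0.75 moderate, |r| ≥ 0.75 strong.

weak positive

r = 0.06 > 0 so the relationship is positive.
|r| = 0.06, which falls in the weak range.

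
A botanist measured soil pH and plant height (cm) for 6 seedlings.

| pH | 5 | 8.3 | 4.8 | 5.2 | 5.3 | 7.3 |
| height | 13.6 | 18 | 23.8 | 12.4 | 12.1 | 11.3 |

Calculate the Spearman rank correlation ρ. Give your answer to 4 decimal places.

Rank pH: 2, 6, 1, 3, 4, 5
Rank height: 4, 5, 6, 3, 2, 1
d = rank(pH) − rank(height): -2, 1, -5, 0, 2, 4; Σd² = 50
ρ = 1 − 6Σd² / [n(n²−1)] = 1 − 6×50 / (6×35) = 1 − 300/210 ≈ -0.4286

-0.4286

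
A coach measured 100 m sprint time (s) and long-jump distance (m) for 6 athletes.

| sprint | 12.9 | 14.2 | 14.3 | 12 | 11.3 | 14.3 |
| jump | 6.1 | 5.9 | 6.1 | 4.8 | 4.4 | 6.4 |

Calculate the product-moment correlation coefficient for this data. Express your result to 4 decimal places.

0.9067

n = 6, Σx = 79, Σy = 33.7, Σx² = 1048.72, Σy² = 192.59, Σxy = 448.54
nΣxy − ΣxΣy = 2691.24 − 2662.3 = 28.94
nΣx² − (Σx)² = 6292.32 − 6241 = 51.32; nΣy² − (Σy)² = 1155.54 − 1135.69 = 19.85
r = 28.94 / √(51.32 × 19.85) = 28.94 / 31.9171 ≈ 0.9067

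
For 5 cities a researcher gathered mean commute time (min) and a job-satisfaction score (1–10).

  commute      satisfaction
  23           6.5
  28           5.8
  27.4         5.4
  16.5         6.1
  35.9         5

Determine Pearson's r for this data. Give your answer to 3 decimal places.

n = 5, Σx = 130.8, Σy = 28.8, Σx² = 3624.82, Σy² = 167.26, Σxy = 740.01
nΣxy − ΣxΣy = 3700.05 − 3767.04 = -66.99
nΣx² − (Σx)² = 18124.1 − 17108.64 = 1015.46; nΣy² − (Σy)² = 836.3 − 829.44 = 6.86
r = -66.99 / √(1015.46 × 6.86) = -66.99 / 83.4629 ≈ -0.803

-0.803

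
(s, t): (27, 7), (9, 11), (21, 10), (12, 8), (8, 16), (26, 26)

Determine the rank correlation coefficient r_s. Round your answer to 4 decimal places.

Rank s: 6, 2, 4, 3, 1, 5
Rank t: 1, 4, 3, 2, 5, 6
d = rank(s) − rank(t): 5, -2, 1, 1, -4, -1; Σd² = 48
ρ = 1 − 6Σd² / [n(n²−1)] = 1 − 6×48 / (6×35) = 1 − 288/210 ≈ -0.3714

-0.3714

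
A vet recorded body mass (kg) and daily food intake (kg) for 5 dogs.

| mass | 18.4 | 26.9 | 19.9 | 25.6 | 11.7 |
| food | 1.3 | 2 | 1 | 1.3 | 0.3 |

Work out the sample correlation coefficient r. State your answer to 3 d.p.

n = 5, Σx = 102.5, Σy = 5.9, Σx² = 2250.43, Σy² = 8.47, Σxy = 134.41
nΣxy − ΣxΣy = 672.05 − 604.75 = 67.3
nΣx² − (Σx)² = 11252.15 − 10506.25 = 745.9; nΣy² − (Σy)² = 42.35 − 34.81 = 7.54
r = 67.3 / √(745.9 × 7.54) = 67.3 / 74.9939 ≈ 0.897

0.897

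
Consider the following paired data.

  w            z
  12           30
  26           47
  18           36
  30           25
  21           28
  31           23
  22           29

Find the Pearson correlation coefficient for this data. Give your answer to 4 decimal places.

n = 7, Σw = 160, Σz = 218, Σw² = 3930, Σz² = 7184, Σwz = 4919
nΣwz − ΣwΣz = 34433 − 34880 = -447
nΣw² − (Σw)² = 27510 − 25600 = 1910; nΣz² − (Σz)² = 50288 − 47524 = 2764
r = -447 / √(1910 × 2764) = -447 / 2297.6597 ≈ -0.1945

-0.1945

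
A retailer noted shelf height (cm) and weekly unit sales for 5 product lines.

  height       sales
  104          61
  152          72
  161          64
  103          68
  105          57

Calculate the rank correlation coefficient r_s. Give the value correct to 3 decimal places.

0.100

Rank height: 2, 4, 5, 1, 3
Rank sales: 2, 5, 3, 4, 1
d = rank(height) − rank(sales): 0, -1, 2, -3, 2; Σd² = 18
ρ = 1 − 6Σd² / [n(n²−1)] = 1 − 6×18 / (5×24) = 1 − 108/120 ≈ 0.100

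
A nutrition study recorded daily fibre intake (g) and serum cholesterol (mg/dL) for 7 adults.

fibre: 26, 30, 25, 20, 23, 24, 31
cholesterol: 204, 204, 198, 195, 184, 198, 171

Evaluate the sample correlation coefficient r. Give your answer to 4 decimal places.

-0.2330

n = 7, Σx = 179, Σy = 1354, Σx² = 4667, Σy² = 262762, Σxy = 34559
nΣxy − ΣxΣy = 241913 − 242366 = -453
nΣx² − (Σx)² = 32669 − 32041 = 628; nΣy² − (Σy)² = 1839334 − 1833316 = 6018
r = -453 / √(628 × 6018) = -453 / 1944.0432 ≈ -0.2330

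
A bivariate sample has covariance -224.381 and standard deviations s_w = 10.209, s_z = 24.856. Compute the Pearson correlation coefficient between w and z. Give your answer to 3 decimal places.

r = Cov(w,z) / (s_w · s_z) = -224.381 / (10.209 × 24.856)
  = -224.381 / 253.7549 ≈ -0.884

-0.884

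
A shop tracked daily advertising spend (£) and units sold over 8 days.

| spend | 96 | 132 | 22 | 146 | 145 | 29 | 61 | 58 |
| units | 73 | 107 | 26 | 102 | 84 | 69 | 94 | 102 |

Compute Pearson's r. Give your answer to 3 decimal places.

0.618

n = 8, Σx = 689, Σy = 657, Σx² = 77391, Σy² = 58915, Σxy = 62427
nΣxy − ΣxΣy = 499416 − 452673 = 46743
nΣx² − (Σx)² = 619128 − 474721 = 144407; nΣy² − (Σy)² = 471320 − 431649 = 39671
r = 46743 / √(144407 × 39671) = 46743 / 75688.6392 ≈ 0.618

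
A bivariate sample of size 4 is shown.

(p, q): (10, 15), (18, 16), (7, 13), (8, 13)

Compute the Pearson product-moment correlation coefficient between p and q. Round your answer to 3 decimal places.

0.902

n = 4, Σp = 43, Σq = 57, Σp² = 537, Σq² = 819, Σpq = 633
nΣpq − ΣpΣq = 2532 − 2451 = 81
nΣp² − (Σp)² = 2148 − 1849 = 299; nΣq² − (Σq)² = 3276 − 3249 = 27
r = 81 / √(299 × 27) = 81 / 89.8499 ≈ 0.902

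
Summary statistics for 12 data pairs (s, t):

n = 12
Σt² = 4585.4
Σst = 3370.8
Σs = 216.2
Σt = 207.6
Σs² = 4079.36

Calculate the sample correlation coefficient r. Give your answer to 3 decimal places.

-0.864

r = (nΣst − ΣsΣt) / √[(nΣs² − (Σs)²)(nΣt² − (Σt)²)]
Numerator: 12×3370.8 − 216.2×207.6 = -4433.52
Denominator: √[(48952.32 − 46742.44)(55024.8 − 43097.76)] = √[2209.88 × 11927.04] = 5133.9388
r = -4433.52 / 5133.9388 ≈ -0.864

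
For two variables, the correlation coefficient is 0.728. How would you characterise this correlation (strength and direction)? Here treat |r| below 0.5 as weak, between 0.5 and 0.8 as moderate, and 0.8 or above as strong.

r = 0.728 > 0 so the relationship is positive.
|r| = 0.728, which falls in the moderate range.

moderate positive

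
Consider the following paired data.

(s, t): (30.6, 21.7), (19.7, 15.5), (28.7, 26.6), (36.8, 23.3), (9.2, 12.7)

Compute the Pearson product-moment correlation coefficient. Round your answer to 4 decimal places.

0.8624

n = 5, Σs = 125, Σt = 99.8, Σs² = 3587.02, Σt² = 2122.88, Σst = 2707.07
nΣst − ΣsΣt = 13535.35 − 12475 = 1060.35
nΣs² − (Σs)² = 17935.1 − 15625 = 2310.1; nΣt² − (Σt)² = 10614.4 − 9960.04 = 654.36
r = 1060.35 / √(2310.1 × 654.36) = 1060.35 / 1229.4865 ≈ 0.8624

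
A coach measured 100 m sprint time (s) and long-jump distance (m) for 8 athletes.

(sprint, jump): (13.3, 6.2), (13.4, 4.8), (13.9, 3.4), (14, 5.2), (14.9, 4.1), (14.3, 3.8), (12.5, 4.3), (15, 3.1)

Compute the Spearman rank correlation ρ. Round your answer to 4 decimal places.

Rank sprint: 2, 3, 4, 5, 7, 6, 1, 8
Rank jump: 8, 6, 2, 7, 4, 3, 5, 1
d = rank(sprint) − rank(jump): -6, -3, 2, -2, 3, 3, -4, 7; Σd² = 136
ρ = 1 − 6Σd² / [n(n²−1)] = 1 − 6×136 / (8×63) = 1 − 816/504 ≈ -0.6190

-0.6190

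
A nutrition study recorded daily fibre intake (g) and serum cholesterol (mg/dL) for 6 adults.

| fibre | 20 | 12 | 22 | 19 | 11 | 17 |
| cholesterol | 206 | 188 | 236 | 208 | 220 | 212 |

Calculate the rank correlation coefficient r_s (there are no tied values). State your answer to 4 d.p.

0.2000

Rank fibre: 5, 2, 6, 4, 1, 3
Rank cholesterol: 2, 1, 6, 3, 5, 4
d = rank(fibre) − rank(cholesterol): 3, 1, 0, 1, -4, -1; Σd² = 28
ρ = 1 − 6Σd² / [n(n²−1)] = 1 − 6×28 / (6×35) = 1 − 168/210 ≈ 0.2000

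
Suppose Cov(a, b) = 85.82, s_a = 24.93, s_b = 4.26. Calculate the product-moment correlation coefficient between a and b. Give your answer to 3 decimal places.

r = Cov(a,b) / (s_a · s_b) = 85.82 / (24.93 × 4.26)
  = 85.82 / 106.2018 ≈ 0.808

0.808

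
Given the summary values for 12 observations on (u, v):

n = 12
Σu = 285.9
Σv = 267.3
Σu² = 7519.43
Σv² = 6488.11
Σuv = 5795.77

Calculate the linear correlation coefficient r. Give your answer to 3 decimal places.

r = (nΣuv − ΣuΣv) / √[(nΣu² − (Σu)²)(nΣv² − (Σv)²)]
Numerator: 12×5795.77 − 285.9×267.3 = -6871.83
Denominator: √[(90233.16 − 81738.81)(77857.32 − 71449.29)] = √[8494.35 × 6408.03] = 7377.8079
r = -6871.83 / 7377.8079 ≈ -0.931

-0.931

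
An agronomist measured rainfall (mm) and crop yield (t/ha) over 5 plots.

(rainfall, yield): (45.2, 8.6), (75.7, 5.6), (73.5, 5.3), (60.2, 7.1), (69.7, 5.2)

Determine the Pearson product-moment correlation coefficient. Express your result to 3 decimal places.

n = 5, Σx = 324.3, Σy = 31.8, Σx² = 21657.91, Σy² = 210.86, Σxy = 1992.05
nΣxy − ΣxΣy = 9960.25 − 10312.74 = -352.49
nΣx² − (Σx)² = 108289.55 − 105170.49 = 3119.06; nΣy² − (Σy)² = 1054.3 − 1011.24 = 43.06
r = -352.49 / √(3119.06 × 43.06) = -352.49 / 366.4788 ≈ -0.962

-0.962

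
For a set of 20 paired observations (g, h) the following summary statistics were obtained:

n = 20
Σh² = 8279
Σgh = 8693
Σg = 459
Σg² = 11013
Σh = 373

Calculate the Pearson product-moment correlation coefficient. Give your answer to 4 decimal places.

0.1667

r = (nΣgh − ΣgΣh) / √[(nΣg² − (Σg)²)(nΣh² − (Σh)²)]
Numerator: 20×8693 − 459×373 = 2653
Denominator: √[(220260 − 210681)(165580 − 139129)] = √[9579 × 26451] = 15917.7300
r = 2653 / 15917.7300 ≈ 0.1667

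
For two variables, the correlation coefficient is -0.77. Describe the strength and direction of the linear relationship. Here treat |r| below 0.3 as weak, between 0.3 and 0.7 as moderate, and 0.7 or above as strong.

strong negative

r = -0.77 < 0 so the relationship is negative.
|r| = 0.77, which falls in the strong range.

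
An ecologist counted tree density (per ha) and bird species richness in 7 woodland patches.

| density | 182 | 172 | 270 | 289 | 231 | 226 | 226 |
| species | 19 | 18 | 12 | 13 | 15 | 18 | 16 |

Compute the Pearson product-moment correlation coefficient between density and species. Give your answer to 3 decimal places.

n = 7, Σx = 1596, Σy = 111, Σx² = 374642, Σy² = 1803, Σxy = 24700
nΣxy − ΣxΣy = 172900 − 177156 = -4256
nΣx² − (Σx)² = 2622494 − 2547216 = 75278; nΣy² − (Σy)² = 12621 − 12321 = 300
r = -4256 / √(75278 × 300) = -4256 / 4752.1995 ≈ -0.896

-0.896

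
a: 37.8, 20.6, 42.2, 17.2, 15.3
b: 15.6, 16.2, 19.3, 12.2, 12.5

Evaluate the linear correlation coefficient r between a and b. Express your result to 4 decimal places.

0.8308

n = 5, Σa = 133.1, Σb = 75.8, Σa² = 4163.97, Σb² = 1183.38, Σab = 2138.95
nΣab − ΣaΣb = 10694.75 − 10088.98 = 605.77
nΣa² − (Σa)² = 20819.85 − 17715.61 = 3104.24; nΣb² − (Σb)² = 5916.9 − 5745.64 = 171.26
r = 605.77 / √(3104.24 × 171.26) = 605.77 / 729.1311 ≈ 0.8308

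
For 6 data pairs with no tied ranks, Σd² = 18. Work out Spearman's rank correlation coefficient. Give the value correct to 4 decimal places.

0.4857

ρ = 1 − 6Σd² / [n(n²−1)] = 1 − 6×18 / (6×35)
  = 1 − 108/210 = 1 − 0.51429 ≈ 0.4857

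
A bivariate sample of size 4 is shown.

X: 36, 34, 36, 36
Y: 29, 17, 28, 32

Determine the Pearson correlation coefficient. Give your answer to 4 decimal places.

n = 4, ΣX = 142, ΣY = 106, ΣX² = 5044, ΣY² = 2938, ΣXY = 3782
nΣXY − ΣXΣY = 15128 − 15052 = 76
nΣX² − (ΣX)² = 20176 − 20164 = 12; nΣY² − (ΣY)² = 11752 − 11236 = 516
r = 76 / √(12 × 516) = 76 / 78.6893 ≈ 0.9658

0.9658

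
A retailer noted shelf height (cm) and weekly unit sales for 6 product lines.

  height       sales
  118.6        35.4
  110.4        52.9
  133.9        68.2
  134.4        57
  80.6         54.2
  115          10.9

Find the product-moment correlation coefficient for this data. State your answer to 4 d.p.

n = 6, Σx = 692.9, Σy = 278.6, Σx² = 81968.05, Σy² = 15008.26, Σxy = 32453.4
nΣxy − ΣxΣy = 194720.4 − 193041.94 = 1678.46
nΣx² − (Σx)² = 491808.3 − 480110.41 = 11697.89; nΣy² − (Σy)² = 90049.56 − 77617.96 = 12431.6
r = 1678.46 / √(11697.89 × 12431.6) = 1678.46 / 12059.1662 ≈ 0.1392

0.1392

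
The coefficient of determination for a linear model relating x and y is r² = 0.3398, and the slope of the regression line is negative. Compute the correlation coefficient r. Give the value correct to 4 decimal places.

-0.5829

|r| = √0.3398 = 0.5829
The association is negative, so r = −0.5829.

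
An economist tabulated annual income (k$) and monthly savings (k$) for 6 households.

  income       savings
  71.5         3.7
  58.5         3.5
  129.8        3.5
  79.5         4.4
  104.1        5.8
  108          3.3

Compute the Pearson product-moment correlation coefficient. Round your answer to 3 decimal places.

n = 6, Σx = 551.4, Σy = 24.2, Σx² = 54203.6, Σy² = 102.08, Σxy = 2233.58
nΣxy − ΣxΣy = 13401.48 − 13343.88 = 57.6
nΣx² − (Σx)² = 325221.6 − 304041.96 = 21179.64; nΣy² − (Σy)² = 612.48 − 585.64 = 26.84
r = 57.6 / √(21179.64 × 26.84) = 57.6 / 753.9639 ≈ 0.076

0.076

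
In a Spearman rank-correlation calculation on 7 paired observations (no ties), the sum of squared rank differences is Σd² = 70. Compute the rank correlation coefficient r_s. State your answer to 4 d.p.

ρ = 1 − 6Σd² / [n(n²−1)] = 1 − 6×70 / (7×48)
  = 1 − 420/336 = 1 − 1.25000 ≈ -0.2500

-0.2500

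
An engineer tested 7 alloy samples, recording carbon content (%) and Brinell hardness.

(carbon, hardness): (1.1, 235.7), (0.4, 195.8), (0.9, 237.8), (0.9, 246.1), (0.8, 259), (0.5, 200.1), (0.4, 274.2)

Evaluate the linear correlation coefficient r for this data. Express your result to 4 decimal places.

n = 7, Σx = 5, Σy = 1648.7, Σx² = 4.04, Σy² = 393312.83, Σxy = 1190.03
nΣxy − ΣxΣy = 8330.21 − 8243.5 = 86.71
nΣx² − (Σx)² = 28.28 − 25 = 3.28; nΣy² − (Σy)² = 2753189.81 − 2718211.69 = 34978.12
r = 86.71 / √(3.28 × 34978.12) = 86.71 / 338.7156 ≈ 0.2560

0.2560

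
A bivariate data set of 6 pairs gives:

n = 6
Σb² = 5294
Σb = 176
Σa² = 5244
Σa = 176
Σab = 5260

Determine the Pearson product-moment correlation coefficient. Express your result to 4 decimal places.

r = (nΣab − ΣaΣb) / √[(nΣa² − (Σa)²)(nΣb² − (Σb)²)]
Numerator: 6×5260 − 176×176 = 584
Denominator: √[(31464 − 30976)(31764 − 30976)] = √[488 × 788] = 620.1161
r = 584 / 620.1161 ≈ 0.9418

0.9418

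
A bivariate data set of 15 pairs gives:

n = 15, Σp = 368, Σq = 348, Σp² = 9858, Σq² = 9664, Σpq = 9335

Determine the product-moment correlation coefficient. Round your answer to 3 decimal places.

0.694

r = (nΣpq − ΣpΣq) / √[(nΣp² − (Σp)²)(nΣq² − (Σq)²)]
Numerator: 15×9335 − 368×348 = 11961
Denominator: √[(147870 − 135424)(144960 − 121104)] = √[12446 × 23856] = 17231.1281
r = 11961 / 17231.1281 ≈ 0.694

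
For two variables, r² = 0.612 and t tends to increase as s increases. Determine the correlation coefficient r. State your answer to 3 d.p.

|r| = √0.612 = 0.782
The association is positive, so r = 0.782.

0.782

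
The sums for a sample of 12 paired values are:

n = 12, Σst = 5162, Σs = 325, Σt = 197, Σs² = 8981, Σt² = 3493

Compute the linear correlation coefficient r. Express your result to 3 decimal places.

r = (nΣst − ΣsΣt) / √[(nΣs² − (Σs)²)(nΣt² − (Σt)²)]
Numerator: 12×5162 − 325×197 = -2081
Denominator: √[(107772 − 105625)(41916 − 38809)] = √[2147 × 3107] = 2582.7754
r = -2081 / 2582.7754 ≈ -0.806

-0.806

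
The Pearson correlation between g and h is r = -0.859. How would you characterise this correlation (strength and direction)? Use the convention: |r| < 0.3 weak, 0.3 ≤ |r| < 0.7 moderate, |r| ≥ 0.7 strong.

r = -0.859 < 0 so the relationship is negative.
|r| = 0.859, which falls in the strong range.

strong negative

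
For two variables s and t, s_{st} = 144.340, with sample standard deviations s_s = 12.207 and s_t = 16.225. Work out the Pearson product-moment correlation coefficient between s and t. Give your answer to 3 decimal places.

0.729

r = Cov(s,t) / (s_s · s_t) = 144.340 / (12.207 × 16.225)
  = 144.340 / 198.0586 ≈ 0.729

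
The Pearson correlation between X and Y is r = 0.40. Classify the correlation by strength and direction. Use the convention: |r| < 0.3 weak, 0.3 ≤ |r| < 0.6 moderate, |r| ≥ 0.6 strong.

moderate positive

r = 0.40 > 0 so the relationship is positive.
|r| = 0.40, which falls in the moderate range.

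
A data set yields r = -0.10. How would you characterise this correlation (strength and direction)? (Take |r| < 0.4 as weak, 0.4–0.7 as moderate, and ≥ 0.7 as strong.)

r = -0.10 < 0 so the relationship is negative.
|r| = 0.10, which falls in the weak range.

weak negative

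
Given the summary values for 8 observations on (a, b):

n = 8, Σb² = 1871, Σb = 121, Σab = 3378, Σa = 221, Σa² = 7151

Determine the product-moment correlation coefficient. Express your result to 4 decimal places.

r = (nΣab − ΣaΣb) / √[(nΣa² − (Σa)²)(nΣb² − (Σb)²)]
Numerator: 8×3378 − 221×121 = 283
Denominator: √[(57208 − 48841)(14968 − 14641)] = √[8367 × 327] = 1654.0886
r = 283 / 1654.0886 ≈ 0.1711

0.1711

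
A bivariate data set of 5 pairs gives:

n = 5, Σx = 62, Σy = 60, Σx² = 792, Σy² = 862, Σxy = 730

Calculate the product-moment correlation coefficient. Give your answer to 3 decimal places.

r = (nΣxy − ΣxΣy) / √[(nΣx² − (Σx)²)(nΣy² − (Σy)²)]
Numerator: 5×730 − 62×60 = -70
Denominator: √[(3960 − 3844)(4310 − 3600)] = √[116 × 710] = 286.9843
r = -70 / 286.9843 ≈ -0.244

-0.244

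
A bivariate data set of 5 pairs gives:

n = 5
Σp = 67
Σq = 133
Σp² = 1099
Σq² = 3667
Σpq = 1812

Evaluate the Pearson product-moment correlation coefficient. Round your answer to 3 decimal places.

0.185

r = (nΣpq − ΣpΣq) / √[(nΣp² − (Σp)²)(nΣq² − (Σq)²)]
Numerator: 5×1812 − 67×133 = 149
Denominator: √[(5495 − 4489)(18335 − 17689)] = √[1006 × 646] = 806.1489
r = 149 / 806.1489 ≈ 0.185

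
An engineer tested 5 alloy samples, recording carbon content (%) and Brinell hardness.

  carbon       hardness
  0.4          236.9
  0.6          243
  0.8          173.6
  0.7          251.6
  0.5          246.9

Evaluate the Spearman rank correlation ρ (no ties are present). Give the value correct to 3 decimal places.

Rank carbon: 1, 3, 5, 4, 2
Rank hardness: 2, 3, 1, 5, 4
d = rank(carbon) − rank(hardness): -1, 0, 4, -1, -2; Σd² = 22
ρ = 1 − 6Σd² / [n(n²−1)] = 1 − 6×22 / (5×24) = 1 − 132/120 ≈ -0.100

-0.100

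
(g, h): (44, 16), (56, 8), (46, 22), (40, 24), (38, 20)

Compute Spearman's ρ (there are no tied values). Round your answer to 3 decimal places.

-0.500

Rank g: 3, 5, 4, 2, 1
Rank h: 2, 1, 4, 5, 3
d = rank(g) − rank(h): 1, 4, 0, -3, -2; Σd² = 30
ρ = 1 − 6Σd² / [n(n²−1)] = 1 − 6×30 / (5×24) = 1 − 180/120 ≈ -0.500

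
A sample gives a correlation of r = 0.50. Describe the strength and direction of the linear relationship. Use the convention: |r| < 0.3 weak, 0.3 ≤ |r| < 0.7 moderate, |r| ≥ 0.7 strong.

r = 0.50 > 0 so the relationship is positive.
|r| = 0.50, which falls in the moderate range.

moderate positive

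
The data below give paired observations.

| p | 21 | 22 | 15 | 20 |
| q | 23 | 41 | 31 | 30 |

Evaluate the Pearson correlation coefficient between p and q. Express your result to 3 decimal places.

0.181

n = 4, Σp = 78, Σq = 125, Σp² = 1550, Σq² = 4071, Σpq = 2450
nΣpq − ΣpΣq = 9800 − 9750 = 50
nΣp² − (Σp)² = 6200 − 6084 = 116; nΣq² − (Σq)² = 16284 − 15625 = 659
r = 50 / √(116 × 659) = 50 / 276.4851 ≈ 0.181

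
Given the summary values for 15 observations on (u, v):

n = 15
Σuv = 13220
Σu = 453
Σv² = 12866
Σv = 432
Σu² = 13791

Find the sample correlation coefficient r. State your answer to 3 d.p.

r = (nΣuv − ΣuΣv) / √[(nΣu² − (Σu)²)(nΣv² − (Σv)²)]
Numerator: 15×13220 − 453×432 = 2604
Denominator: √[(206865 − 205209)(192990 − 186624)] = √[1656 × 6366] = 3246.8594
r = 2604 / 3246.8594 ≈ 0.802

0.802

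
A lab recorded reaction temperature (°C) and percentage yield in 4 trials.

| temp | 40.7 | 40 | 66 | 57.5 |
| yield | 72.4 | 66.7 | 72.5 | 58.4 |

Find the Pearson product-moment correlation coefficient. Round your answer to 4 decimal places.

-0.1009

n = 4, Σx = 204.2, Σy = 270, Σx² = 10918.74, Σy² = 18357.46, Σxy = 13757.68
nΣxy − ΣxΣy = 55030.72 − 55134 = -103.28
nΣx² − (Σx)² = 43674.96 − 41697.64 = 1977.32; nΣy² − (Σy)² = 73429.84 − 72900 = 529.84
r = -103.28 / √(1977.32 × 529.84) = -103.28 / 1023.5542 ≈ -0.1009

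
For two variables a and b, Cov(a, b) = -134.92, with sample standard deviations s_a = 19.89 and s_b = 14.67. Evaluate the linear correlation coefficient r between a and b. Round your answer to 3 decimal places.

-0.462

r = Cov(a,b) / (s_a · s_b) = -134.92 / (19.89 × 14.67)
  = -134.92 / 291.7863 ≈ -0.462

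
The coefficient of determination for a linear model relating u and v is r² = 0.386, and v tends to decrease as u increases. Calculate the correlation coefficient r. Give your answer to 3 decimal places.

-0.621

|r| = √0.386 = 0.621
The association is negative, so r = −0.621.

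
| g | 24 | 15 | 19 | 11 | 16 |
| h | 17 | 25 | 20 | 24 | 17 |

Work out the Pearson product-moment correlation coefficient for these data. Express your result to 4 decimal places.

-0.7092

n = 5, Σg = 85, Σh = 103, Σg² = 1539, Σh² = 2179, Σgh = 1699
nΣgh − ΣgΣh = 8495 − 8755 = -260
nΣg² − (Σg)² = 7695 − 7225 = 470; nΣh² − (Σh)² = 10895 − 10609 = 286
r = -260 / √(470 × 286) = -260 / 366.6333 ≈ -0.7092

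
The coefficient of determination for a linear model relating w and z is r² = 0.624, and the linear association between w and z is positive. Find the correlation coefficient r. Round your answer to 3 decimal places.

0.790

|r| = √0.624 = 0.790
The association is positive, so r = 0.790.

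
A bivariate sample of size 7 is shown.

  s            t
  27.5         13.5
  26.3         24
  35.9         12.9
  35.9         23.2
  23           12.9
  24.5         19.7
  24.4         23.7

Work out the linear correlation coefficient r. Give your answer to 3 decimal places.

-0.052

n = 7, Σs = 197.5, Σt = 129.9, Σs² = 5750.17, Σt² = 2579.09, Σst = 3656.07
nΣst − ΣsΣt = 25592.49 − 25655.25 = -62.76
nΣs² − (Σs)² = 40251.19 − 39006.25 = 1244.94; nΣt² − (Σt)² = 18053.63 − 16874.01 = 1179.62
r = -62.76 / √(1244.94 × 1179.62) = -62.76 / 1211.8400 ≈ -0.052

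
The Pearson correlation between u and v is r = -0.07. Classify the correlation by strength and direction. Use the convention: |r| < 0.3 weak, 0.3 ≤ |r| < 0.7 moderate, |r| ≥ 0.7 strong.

weak negative

r = -0.07 < 0 so the relationship is negative.
|r| = 0.07, which falls in the weak range.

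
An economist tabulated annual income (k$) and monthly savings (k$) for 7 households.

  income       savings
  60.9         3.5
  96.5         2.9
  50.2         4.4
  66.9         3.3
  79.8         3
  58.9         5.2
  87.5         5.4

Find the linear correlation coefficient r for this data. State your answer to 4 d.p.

n = 7, Σx = 500.7, Σy = 27.7, Σx² = 37510.21, Σy² = 116.11, Σxy = 1952.83
nΣxy − ΣxΣy = 13669.81 − 13869.39 = -199.58
nΣx² − (Σx)² = 262571.47 − 250700.49 = 11870.98; nΣy² − (Σy)² = 812.77 − 767.29 = 45.48
r = -199.58 / √(11870.98 × 45.48) = -199.58 / 734.7736 ≈ -0.2716

-0.2716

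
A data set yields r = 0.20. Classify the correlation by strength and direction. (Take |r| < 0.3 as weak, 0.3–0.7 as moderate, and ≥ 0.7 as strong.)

r = 0.20 > 0 so the relationship is positive.
|r| = 0.20, which falls in the weak range.

weak positive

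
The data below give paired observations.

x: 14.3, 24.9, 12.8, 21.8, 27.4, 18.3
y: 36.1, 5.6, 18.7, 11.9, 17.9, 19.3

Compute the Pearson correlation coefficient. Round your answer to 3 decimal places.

-0.616

n = 6, Σx = 119.5, Σy = 109.5, Σx² = 2549.23, Σy² = 2518.77, Σxy = 1998.1
nΣxy − ΣxΣy = 11988.6 − 13085.25 = -1096.65
nΣx² − (Σx)² = 15295.38 − 14280.25 = 1015.13; nΣy² − (Σy)² = 15112.62 − 11990.25 = 3122.37
r = -1096.65 / √(1015.13 × 3122.37) = -1096.65 / 1780.3403 ≈ -0.616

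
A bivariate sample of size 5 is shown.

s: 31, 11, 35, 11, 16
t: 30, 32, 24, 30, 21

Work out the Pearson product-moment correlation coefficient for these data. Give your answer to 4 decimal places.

n = 5, Σs = 104, Σt = 137, Σs² = 2684, Σt² = 3841, Σst = 2788
nΣst − ΣsΣt = 13940 − 14248 = -308
nΣs² − (Σs)² = 13420 − 10816 = 2604; nΣt² − (Σt)² = 19205 − 18769 = 436
r = -308 / √(2604 × 436) = -308 / 1065.5252 ≈ -0.2891

-0.2891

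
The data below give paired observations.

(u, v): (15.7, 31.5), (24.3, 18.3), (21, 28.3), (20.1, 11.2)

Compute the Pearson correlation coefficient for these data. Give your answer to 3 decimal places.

n = 4, Σu = 81.1, Σv = 89.3, Σu² = 1681.99, Σv² = 2253.47, Σuv = 1758.66
nΣuv − ΣuΣv = 7034.64 − 7242.23 = -207.59
nΣu² − (Σu)² = 6727.96 − 6577.21 = 150.75; nΣv² − (Σv)² = 9013.88 − 7974.49 = 1039.39
r = -207.59 / √(150.75 × 1039.39) = -207.59 / 395.8384 ≈ -0.524

-0.524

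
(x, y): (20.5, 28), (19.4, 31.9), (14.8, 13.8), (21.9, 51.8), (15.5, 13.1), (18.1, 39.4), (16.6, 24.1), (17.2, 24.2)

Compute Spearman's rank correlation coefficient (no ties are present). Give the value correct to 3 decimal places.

Rank x: 7, 6, 1, 8, 2, 5, 3, 4
Rank y: 5, 6, 2, 8, 1, 7, 3, 4
d = rank(x) − rank(y): 2, 0, -1, 0, 1, -2, 0, 0; Σd² = 10
ρ = 1 − 6Σd² / [n(n²−1)] = 1 − 6×10 / (8×63) = 1 − 60/504 ≈ 0.881

0.881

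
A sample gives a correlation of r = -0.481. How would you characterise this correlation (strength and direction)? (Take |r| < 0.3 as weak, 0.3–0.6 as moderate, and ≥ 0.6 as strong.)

r = -0.481 < 0 so the relationship is negative.
|r| = 0.481, which falls in the moderate range.

moderate negative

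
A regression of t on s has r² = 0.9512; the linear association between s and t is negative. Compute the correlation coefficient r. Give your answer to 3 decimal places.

|r| = √0.9512 = 0.975
The association is negative, so r = −0.975.

-0.975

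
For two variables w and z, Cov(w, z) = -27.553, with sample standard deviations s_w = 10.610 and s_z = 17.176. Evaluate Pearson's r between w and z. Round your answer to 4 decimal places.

-0.1512

r = Cov(w,z) / (s_w · s_z) = -27.553 / (10.610 × 17.176)
  = -27.553 / 182.2374 ≈ -0.1512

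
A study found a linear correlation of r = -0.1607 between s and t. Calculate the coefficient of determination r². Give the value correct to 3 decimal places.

r² = (-0.1607)² = 0.026

0.026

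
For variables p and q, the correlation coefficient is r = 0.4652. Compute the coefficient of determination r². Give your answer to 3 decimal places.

0.216

r² = (0.4652)² = 0.216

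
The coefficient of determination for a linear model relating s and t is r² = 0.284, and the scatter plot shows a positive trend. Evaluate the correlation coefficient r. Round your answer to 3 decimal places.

|r| = √0.284 = 0.533
The association is positive, so r = 0.533.

0.533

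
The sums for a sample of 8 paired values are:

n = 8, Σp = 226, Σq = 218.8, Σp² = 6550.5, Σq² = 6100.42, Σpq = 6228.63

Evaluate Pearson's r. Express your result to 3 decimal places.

r = (nΣpq − ΣpΣq) / √[(nΣp² − (Σp)²)(nΣq² − (Σq)²)]
Numerator: 8×6228.63 − 226×218.8 = 380.24
Denominator: √[(52404 − 51076)(48803.36 − 47873.44)] = √[1328 × 929.92] = 1111.2757
r = 380.24 / 1111.2757 ≈ 0.342

0.342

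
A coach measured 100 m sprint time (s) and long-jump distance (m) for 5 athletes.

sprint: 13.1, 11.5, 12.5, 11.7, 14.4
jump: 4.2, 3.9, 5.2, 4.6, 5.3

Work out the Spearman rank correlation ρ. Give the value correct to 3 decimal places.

Rank sprint: 4, 1, 3, 2, 5
Rank jump: 2, 1, 4, 3, 5
d = rank(sprint) − rank(jump): 2, 0, -1, -1, 0; Σd² = 6
ρ = 1 − 6Σd² / [n(n²−1)] = 1 − 6×6 / (5×24) = 1 − 36/120 ≈ 0.700

0.700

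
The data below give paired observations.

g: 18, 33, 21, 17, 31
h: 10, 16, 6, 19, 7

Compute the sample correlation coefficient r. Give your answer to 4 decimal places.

n = 5, Σg = 120, Σh = 58, Σg² = 3104, Σh² = 802, Σgh = 1374
nΣgh − ΣgΣh = 6870 − 6960 = -90
nΣg² − (Σg)² = 15520 − 14400 = 1120; nΣh² − (Σh)² = 4010 − 3364 = 646
r = -90 / √(1120 × 646) = -90 / 850.5998 ≈ -0.1058

-0.1058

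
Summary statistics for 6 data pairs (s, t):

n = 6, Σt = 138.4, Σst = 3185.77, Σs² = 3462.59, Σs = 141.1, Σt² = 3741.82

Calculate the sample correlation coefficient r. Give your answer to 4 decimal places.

r = (nΣst − ΣsΣt) / √[(nΣs² − (Σs)²)(nΣt² − (Σt)²)]
Numerator: 6×3185.77 − 141.1×138.4 = -413.62
Denominator: √[(20775.54 − 19909.21)(22450.92 − 19154.56)] = √[866.33 × 3296.36] = 1689.8922
r = -413.62 / 1689.8922 ≈ -0.2448

-0.2448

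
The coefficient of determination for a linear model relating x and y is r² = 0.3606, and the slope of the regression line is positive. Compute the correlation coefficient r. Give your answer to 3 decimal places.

0.600

|r| = √0.3606 = 0.600
The association is positive, so r = 0.600.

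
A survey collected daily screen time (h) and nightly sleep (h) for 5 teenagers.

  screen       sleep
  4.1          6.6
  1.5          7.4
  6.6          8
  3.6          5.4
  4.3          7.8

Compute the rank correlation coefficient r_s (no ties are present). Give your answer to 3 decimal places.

0.700

Rank screen: 3, 1, 5, 2, 4
Rank sleep: 2, 3, 5, 1, 4
d = rank(screen) − rank(sleep): 1, -2, 0, 1, 0; Σd² = 6
ρ = 1 − 6Σd² / [n(n²−1)] = 1 − 6×6 / (5×24) = 1 − 36/120 ≈ 0.700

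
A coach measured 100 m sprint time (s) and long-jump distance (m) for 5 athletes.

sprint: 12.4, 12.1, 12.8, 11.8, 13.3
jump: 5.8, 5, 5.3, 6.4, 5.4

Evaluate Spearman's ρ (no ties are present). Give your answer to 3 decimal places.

Rank sprint: 3, 2, 4, 1, 5
Rank jump: 4, 1, 2, 5, 3
d = rank(sprint) − rank(jump): -1, 1, 2, -4, 2; Σd² = 26
ρ = 1 − 6Σd² / [n(n²−1)] = 1 − 6×26 / (5×24) = 1 − 156/120 ≈ -0.300

-0.300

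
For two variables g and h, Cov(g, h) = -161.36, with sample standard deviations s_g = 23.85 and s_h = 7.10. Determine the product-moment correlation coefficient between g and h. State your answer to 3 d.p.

r = Cov(g,h) / (s_g · s_h) = -161.36 / (23.85 × 7.10)
  = -161.36 / 169.3350 ≈ -0.953

-0.953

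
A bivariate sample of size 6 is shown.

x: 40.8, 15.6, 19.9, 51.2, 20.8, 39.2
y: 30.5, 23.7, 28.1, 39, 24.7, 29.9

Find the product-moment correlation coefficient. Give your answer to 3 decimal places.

n = 6, Σx = 187.5, Σy = 175.9, Σx² = 6894.73, Σy² = 5306.65, Σxy = 5855.95
nΣxy − ΣxΣy = 35135.7 − 32981.25 = 2154.45
nΣx² − (Σx)² = 41368.38 − 35156.25 = 6212.13; nΣy² − (Σy)² = 31839.9 − 30940.81 = 899.09
r = 2154.45 / √(6212.13 × 899.09) = 2154.45 / 2363.3163 ≈ 0.912

0.912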